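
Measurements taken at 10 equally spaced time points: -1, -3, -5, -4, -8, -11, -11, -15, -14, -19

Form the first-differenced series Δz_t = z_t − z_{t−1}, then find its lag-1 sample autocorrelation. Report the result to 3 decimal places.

-0.625

First differences Δz: -2, -2, 1, -4, -3, 0, -4, 1, -5
Mean of differences = -2.0000
Numerator Σ(Δz_t−Δz̄)(Δz_{t+1}−Δz̄) = -25.0000
Denominator Σ(Δz_t−Δz̄)² = 40.0000
r_1(Δz) = -25.0000 / 40.0000 = -0.625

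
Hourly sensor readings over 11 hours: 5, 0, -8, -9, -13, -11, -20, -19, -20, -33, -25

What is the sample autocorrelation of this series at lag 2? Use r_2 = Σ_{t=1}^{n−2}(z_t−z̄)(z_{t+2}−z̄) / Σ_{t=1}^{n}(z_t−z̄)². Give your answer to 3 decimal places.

0.316

Mean z̄ = (5 + 0 − 8 − 9 − 13 − 11 − 20 − 19 − 20 − 33 − 25)/11 = -13.9091
Numerator Σ_{t=1}^{9}(z_t−z̄)(z_{t+2}−z̄) = 381.1653
Denominator Σ(z_t−z̄)² = 1206.9091
r_2 = 381.1653 / 1206.9091 = 0.316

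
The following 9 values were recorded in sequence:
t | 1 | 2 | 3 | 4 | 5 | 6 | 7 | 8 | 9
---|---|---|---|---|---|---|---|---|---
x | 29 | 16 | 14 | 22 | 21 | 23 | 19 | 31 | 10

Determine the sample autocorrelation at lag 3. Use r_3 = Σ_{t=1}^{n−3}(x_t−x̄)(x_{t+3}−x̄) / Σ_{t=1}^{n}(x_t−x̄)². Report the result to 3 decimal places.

Mean x̄ = (29 + 16 + 14 + 22 + 21 + 23 + 19 + 31 + 10)/9 = 20.5556
Numerator Σ_{t=1}^{6}(x_t−x̄)(x_{t+3}−x̄) = -29.2593
Denominator Σ(x_t−x̄)² = 366.2222
r_3 = -29.2593 / 366.2222 = -0.080

-0.080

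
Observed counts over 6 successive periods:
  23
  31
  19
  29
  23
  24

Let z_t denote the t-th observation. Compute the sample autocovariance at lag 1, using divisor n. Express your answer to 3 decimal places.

Mean z̄ = (23 + 31 + 19 + 29 + 23 + 24)/6 = 24.8333
Σ_{t=1}^{5}(z_t−z̄)(z_{t+1}−z̄) = -77.6944
γ_1 = -77.6944 / 6 = -12.949

-12.949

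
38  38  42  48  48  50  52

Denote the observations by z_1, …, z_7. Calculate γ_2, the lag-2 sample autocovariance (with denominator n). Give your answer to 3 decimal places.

3.790

Mean z̄ = (38 + 38 + 42 + 48 + 48 + 50 + 52)/7 = 45.1429
Deviations: -7.1429, -7.1429, -3.1429, 2.8571, 2.8571, 4.8571, 6.8571
Σ_{t=1}^{5}(z_t−z̄)(z_{t+2}−z̄) = 26.5306
γ_2 = 26.5306 / 7 = 3.790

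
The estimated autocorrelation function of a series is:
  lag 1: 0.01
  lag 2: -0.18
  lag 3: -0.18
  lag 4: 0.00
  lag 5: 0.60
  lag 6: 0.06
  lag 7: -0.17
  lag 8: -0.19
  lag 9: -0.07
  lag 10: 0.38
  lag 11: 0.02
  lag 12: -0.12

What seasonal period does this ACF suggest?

The largest autocorrelation is r_5 = 0.60, with a weaker echo at lag 10 (0.38); the remaining lags stay at or below 0.06.
The dominant spike at lag 5 indicates a seasonal period of 5.

5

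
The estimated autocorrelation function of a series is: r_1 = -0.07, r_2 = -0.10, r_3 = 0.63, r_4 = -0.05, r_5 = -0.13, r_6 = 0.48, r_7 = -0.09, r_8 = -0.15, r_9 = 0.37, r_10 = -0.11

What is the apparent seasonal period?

3

The largest autocorrelation is r_3 = 0.63, with weaker echoes at lags 6 (0.48) and 9 (0.37); the remaining lags stay at or below -0.05.
The dominant spike at lag 3 indicates a seasonal period of 3.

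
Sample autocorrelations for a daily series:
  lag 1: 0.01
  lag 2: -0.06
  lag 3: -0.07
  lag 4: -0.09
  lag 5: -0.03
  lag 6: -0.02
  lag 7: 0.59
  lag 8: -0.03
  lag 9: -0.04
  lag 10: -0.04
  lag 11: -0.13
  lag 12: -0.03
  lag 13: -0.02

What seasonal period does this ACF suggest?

7

The largest autocorrelation is r_7 = 0.59; the remaining lags stay at or below 0.01.
The dominant spike at lag 7 indicates a seasonal period of 7.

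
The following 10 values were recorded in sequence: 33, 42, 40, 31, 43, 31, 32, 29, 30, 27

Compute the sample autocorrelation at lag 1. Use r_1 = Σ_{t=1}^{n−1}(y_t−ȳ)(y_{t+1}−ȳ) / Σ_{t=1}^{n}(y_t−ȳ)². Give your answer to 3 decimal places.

0.113

Mean ȳ = (33 + 42 + 40 + 31 + 43 + 31 + 32 + 29 + 30 + 27)/10 = 33.8000
Numerator Σ_{t=1}^{9}(y_t−ȳ)(y_{t+1}−ȳ) = 33.1600
Denominator Σ(y_t−ȳ)² = 293.6000
r_1 = 33.1600 / 293.6000 = 0.113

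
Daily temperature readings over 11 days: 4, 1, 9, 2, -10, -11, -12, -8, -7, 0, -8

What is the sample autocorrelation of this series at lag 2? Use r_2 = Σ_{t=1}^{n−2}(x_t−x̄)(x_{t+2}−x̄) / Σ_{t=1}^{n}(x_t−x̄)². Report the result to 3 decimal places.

Mean x̄ = (4 + 1 + 9 + 2 − 10 − 11 − 12 − 8 − 7 + 0 − 8)/11 = -3.6364
Numerator Σ_{t=1}^{9}(x_t−x̄)(x_{t+2}−x̄) = 113.0083
Denominator Σ(x_t−x̄)² = 498.5455
r_2 = 113.0083 / 498.5455 = 0.227

0.227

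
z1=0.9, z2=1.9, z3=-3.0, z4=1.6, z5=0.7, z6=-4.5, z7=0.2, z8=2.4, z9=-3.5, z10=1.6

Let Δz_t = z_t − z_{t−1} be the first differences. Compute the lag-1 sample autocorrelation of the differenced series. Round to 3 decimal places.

First differences Δz: 1.0, -4.9, 4.6, -0.9, -5.2, 4.7, 2.2, -5.9, 5.1
Mean of differences = 0.0778
Numerator Σ(Δz_t−Δz̄)(Δz_{t+1}−Δz̄) = -83.6560
Denominator Σ(Δz_t−Δz̄)² = 161.7156
r_1(Δz) = -83.6560 / 161.7156 = -0.517

-0.517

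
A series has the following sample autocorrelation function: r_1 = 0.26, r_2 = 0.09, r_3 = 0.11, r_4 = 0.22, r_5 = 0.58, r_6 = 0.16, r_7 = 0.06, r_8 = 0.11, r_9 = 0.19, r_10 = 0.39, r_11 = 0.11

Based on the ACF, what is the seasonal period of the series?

The largest autocorrelation is r_5 = 0.58, with a weaker echo at lag 10 (0.39); the remaining lags stay at or below 0.26. The elevated value at lag 1 (0.26), dropping to 0.09 at lag 2, reflects decaying short-term dependence rather than seasonality.
The dominant spike at lag 5 indicates a seasonal period of 5.

5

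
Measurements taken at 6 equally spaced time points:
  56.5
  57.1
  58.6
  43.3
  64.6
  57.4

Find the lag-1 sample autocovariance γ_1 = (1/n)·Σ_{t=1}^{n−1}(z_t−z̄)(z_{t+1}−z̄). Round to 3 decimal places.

Mean z̄ = (56.5 + 57.1 + 58.6 + 43.3 + 64.6 + 57.4)/6 = 56.2500
Σ_{t=1}^{5}(z_t−z̄)(z_{t+1}−z̄) = -126.7525
γ_1 = -126.7525 / 6 = -21.125

-21.125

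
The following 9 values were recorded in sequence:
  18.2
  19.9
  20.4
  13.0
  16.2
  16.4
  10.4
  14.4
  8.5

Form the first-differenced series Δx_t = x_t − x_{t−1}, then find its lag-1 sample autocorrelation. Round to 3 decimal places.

First differences Δx: 1.7, 0.5, -7.4, 3.2, 0.2, -6.0, 4.0, -5.9
Mean of differences = -1.2125
Numerator Σ(Δx_t−Δx̄)(Δx_{t+1}−Δx̄) = -82.8289
Denominator Σ(Δx_t−Δx̄)² = 143.2288
r_1(Δx) = -82.8289 / 143.2288 = -0.578

-0.578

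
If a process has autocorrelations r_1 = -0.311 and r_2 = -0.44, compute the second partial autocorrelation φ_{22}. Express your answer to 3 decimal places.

-0.594

φ_{22} = (r_2 − r_1²) / (1 − r_1²)
r_1² = (-0.311)² = 0.096721
Numerator = -0.44 − 0.0967 = -0.5367; denominator = 1 − 0.0967 = 0.9033
φ_{22} = -0.5367 / 0.9033 = -0.594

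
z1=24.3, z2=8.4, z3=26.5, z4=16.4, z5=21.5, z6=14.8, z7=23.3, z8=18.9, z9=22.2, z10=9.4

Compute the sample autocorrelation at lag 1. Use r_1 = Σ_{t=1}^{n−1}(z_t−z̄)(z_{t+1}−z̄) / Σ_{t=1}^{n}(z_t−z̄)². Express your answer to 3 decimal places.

-0.641

Mean z̄ = (24.3 + 8.4 + 26.5 + 16.4 + 21.5 + 14.8 + 23.3 + 18.9 + 22.2 + 9.4)/10 = 18.5700
Numerator Σ_{t=1}^{9}(z_t−z̄)(z_{t+1}−z̄) = -221.8949
Denominator Σ(z_t−z̄)² = 346.4010
r_1 = -221.8949 / 346.4010 = -0.641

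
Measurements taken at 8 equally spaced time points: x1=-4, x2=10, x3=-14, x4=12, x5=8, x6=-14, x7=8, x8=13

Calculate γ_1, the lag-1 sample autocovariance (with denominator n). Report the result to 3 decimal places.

-50.174

Mean x̄ = (-4 + 10 − 14 + 12 + 8 − 14 + 8 + 13)/8 = 2.3750
Σ_{t=1}^{7}(x_t−x̄)(x_{t+1}−x̄) = -401.3906
γ_1 = -401.3906 / 8 = -50.174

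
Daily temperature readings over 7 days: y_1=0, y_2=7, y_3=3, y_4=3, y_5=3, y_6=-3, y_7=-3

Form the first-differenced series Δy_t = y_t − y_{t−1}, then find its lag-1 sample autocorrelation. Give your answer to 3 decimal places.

-0.334

First differences Δy: 7, -4, 0, 0, -6, 0
Mean of differences = -0.5000
Numerator Σ(Δy_t−Δȳ)(Δy_{t+1}−Δȳ) = -33.2500
Denominator Σ(Δy_t−Δȳ)² = 99.5000
r_1(Δy) = -33.2500 / 99.5000 = -0.334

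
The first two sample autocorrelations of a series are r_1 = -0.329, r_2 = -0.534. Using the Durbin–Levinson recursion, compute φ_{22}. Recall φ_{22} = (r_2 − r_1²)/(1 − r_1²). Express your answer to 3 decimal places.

-0.720

φ_{22} = (r_2 − r_1²) / (1 − r_1²)
r_1² = (-0.329)² = 0.108241
Numerator = -0.534 − 0.1082 = -0.6422; denominator = 1 − 0.1082 = 0.8918
φ_{22} = -0.6422 / 0.8918 = -0.720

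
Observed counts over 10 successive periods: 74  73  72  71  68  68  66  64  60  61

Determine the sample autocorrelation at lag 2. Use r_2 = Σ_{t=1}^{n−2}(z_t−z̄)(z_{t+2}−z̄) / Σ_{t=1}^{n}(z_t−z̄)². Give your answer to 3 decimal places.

Mean z̄ = (74 + 73 + 72 + 71 + 68 + 68 + 66 + 64 + 60 + 61)/10 = 67.7000
Numerator Σ_{t=1}^{8}(z_t−z̄)(z_{t+2}−z̄) = 83.1200
Denominator Σ(z_t−z̄)² = 218.1000
r_2 = 83.1200 / 218.1000 = 0.381

0.381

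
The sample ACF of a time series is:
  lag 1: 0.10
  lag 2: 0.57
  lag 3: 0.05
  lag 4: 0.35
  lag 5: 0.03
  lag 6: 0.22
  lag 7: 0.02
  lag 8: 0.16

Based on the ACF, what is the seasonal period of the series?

2

The largest autocorrelation is r_2 = 0.57, with weaker echoes at lags 4 (0.35), 6 (0.22) and 8 (0.16); the remaining lags stay at or below 0.10.
The dominant spike at lag 2 indicates a seasonal period of 2.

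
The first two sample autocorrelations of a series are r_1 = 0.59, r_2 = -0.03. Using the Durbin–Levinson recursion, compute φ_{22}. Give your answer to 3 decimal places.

φ_{22} = (r_2 − r_1²) / (1 − r_1²)
r_1² = (0.59)² = 0.3481
Numerator = -0.03 − 0.3481 = -0.3781; denominator = 1 − 0.3481 = 0.6519
φ_{22} = -0.3781 / 0.6519 = -0.580

-0.580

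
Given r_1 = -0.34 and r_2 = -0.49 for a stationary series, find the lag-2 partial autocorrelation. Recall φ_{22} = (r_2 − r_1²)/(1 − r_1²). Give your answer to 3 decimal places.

φ_{22} = (r_2 − r_1²) / (1 − r_1²)
r_1² = (-0.34)² = 0.1156
Numerator = -0.49 − 0.1156 = -0.6056; denominator = 1 − 0.1156 = 0.8844
φ_{22} = -0.6056 / 0.8844 = -0.685

-0.685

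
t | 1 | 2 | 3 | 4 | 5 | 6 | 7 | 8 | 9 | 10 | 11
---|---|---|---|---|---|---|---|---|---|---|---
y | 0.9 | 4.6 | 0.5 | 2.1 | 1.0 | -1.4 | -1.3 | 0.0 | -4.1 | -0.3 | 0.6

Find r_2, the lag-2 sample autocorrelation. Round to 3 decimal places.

0.206

Mean ȳ = (0.9 + 4.6 + 0.5 + 2.1 + 1.0 − 1.4 − 1.3 + 0.0 − 4.1 − 0.3 + 0.6)/11 = 0.2364
Numerator Σ_{t=1}^{9}(y_t−ȳ)(y_{t+2}−ȳ) = 9.8846
Denominator Σ(y_t−ȳ)² = 47.9255
r_2 = 9.8846 / 47.9255 = 0.206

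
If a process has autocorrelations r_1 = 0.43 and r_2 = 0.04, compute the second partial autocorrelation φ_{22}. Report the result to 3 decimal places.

-0.178

φ_{22} = (r_2 − r_1²) / (1 − r_1²)
r_1² = (0.43)² = 0.1849
Numerator = 0.04 − 0.1849 = -0.1449; denominator = 1 − 0.1849 = 0.8151
φ_{22} = -0.1449 / 0.8151 = -0.178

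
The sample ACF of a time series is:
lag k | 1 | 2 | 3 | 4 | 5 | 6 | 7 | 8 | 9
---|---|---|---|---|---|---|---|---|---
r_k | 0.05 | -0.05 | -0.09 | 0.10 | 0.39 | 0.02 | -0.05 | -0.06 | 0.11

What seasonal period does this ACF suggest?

5

The largest autocorrelation is r_5 = 0.39; the remaining lags stay at or below 0.11.
The dominant spike at lag 5 indicates a seasonal period of 5.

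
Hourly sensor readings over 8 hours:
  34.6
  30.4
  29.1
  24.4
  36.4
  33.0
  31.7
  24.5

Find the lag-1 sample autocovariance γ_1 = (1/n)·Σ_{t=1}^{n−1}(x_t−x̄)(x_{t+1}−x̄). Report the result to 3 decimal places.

-2.149

Mean x̄ = (34.6 + 30.4 + 29.1 + 24.4 + 36.4 + 33.0 + 31.7 + 24.5)/8 = 30.5125
Σ_{t=1}^{7}(x_t−x̄)(x_{t+1}−x̄) = -17.1952
γ_1 = -17.1952 / 8 = -2.149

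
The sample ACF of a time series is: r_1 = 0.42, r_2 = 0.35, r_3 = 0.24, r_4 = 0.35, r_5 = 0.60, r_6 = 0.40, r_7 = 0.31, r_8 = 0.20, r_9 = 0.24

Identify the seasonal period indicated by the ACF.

The largest autocorrelation is r_5 = 0.60; the remaining lags stay at or below 0.42. The elevated value at lag 1 (0.42), dropping to 0.35 at lag 2, reflects decaying short-term dependence rather than seasonality.
The dominant spike at lag 5 indicates a seasonal period of 5.

5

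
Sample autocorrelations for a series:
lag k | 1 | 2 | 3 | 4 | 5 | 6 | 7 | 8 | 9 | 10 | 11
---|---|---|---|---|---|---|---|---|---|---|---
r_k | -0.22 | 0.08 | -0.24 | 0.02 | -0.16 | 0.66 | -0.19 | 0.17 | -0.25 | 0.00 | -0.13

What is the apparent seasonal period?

6

The largest autocorrelation is r_6 = 0.66; the remaining lags stay at or below 0.17.
The dominant spike at lag 6 indicates a seasonal period of 6.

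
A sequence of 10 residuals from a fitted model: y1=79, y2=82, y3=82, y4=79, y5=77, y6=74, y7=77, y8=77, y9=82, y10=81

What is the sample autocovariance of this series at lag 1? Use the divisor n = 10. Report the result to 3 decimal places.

Mean ȳ = (79 + 82 + 82 + 79 + 77 + 74 + 77 + 77 + 82 + 81)/10 = 79.0000
Σ_{t=1}^{9}(y_t−ȳ)(y_{t+1}−ȳ) = 33.0000
γ_1 = 33.0000 / 10 = 3.300

3.300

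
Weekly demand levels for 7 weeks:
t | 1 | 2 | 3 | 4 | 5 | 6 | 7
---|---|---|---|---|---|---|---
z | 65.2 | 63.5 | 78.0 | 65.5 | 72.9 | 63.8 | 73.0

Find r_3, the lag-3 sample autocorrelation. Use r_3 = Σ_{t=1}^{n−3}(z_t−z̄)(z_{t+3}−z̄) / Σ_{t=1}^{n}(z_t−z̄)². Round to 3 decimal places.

-0.355

Mean z̄ = (65.2 + 63.5 + 78.0 + 65.5 + 72.9 + 63.8 + 73.0)/7 = 68.8429
Deviations from mean: -3.6429, -5.3429, 9.1571, -3.3429, 4.0571, -5.0429, 4.1571
Σ(z_t−z̄)(z_{t+3}−z̄) = (12.1776) + (-21.6767) + (-46.1782) + (-13.8967) = -69.5741
Denominator Σ(z_t−z̄)² = 196.0171
r_3 = -69.5741 / 196.0171 = -0.355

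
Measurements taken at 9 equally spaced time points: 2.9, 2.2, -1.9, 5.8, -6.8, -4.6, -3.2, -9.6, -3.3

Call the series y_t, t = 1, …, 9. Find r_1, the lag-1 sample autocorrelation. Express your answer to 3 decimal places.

Mean ȳ = (2.9 + 2.2 − 1.9 + 5.8 − 6.8 − 4.6 − 3.2 − 9.6 − 3.3)/9 = -2.0556
Numerator Σ_{t=1}^{8}(y_t−ȳ)(y_{t+1}−ȳ) = 18.7091
Denominator Σ(y_t−ȳ)² = 193.1622
r_1 = 18.7091 / 193.1622 = 0.097

0.097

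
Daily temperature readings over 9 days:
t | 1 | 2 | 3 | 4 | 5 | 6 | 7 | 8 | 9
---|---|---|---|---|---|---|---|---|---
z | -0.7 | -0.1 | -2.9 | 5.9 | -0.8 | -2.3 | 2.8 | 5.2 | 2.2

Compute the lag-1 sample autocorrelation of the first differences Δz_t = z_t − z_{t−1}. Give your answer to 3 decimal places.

-0.463

First differences Δz: 0.6, -2.8, 8.8, -6.7, -1.5, 5.1, 2.4, -3.0
Mean of differences = 0.3625
Numerator Σ(Δz_t−Δz̄)(Δz_{t+1}−Δz̄) = -79.8927
Denominator Σ(Δz_t−Δz̄)² = 172.4988
r_1(Δz) = -79.8927 / 172.4988 = -0.463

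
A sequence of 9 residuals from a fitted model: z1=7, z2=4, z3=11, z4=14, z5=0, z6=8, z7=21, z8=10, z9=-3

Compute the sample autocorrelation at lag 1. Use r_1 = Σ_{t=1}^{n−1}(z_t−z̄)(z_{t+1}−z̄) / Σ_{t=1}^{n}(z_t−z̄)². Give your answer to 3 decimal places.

Mean z̄ = (7 + 4 + 11 + 14 + 0 + 8 + 21 + 10 − 3)/9 = 8.0000
Numerator Σ_{t=1}^{8}(z_t−z̄)(z_{t+1}−z̄) = -34.0000
Denominator Σ(z_t−z̄)² = 420.0000
r_1 = -34.0000 / 420.0000 = -0.081

-0.081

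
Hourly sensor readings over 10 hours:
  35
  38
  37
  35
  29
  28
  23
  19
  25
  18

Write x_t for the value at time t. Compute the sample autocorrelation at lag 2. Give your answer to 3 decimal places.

0.487

Mean x̄ = (35 + 38 + 37 + 35 + 29 + 28 + 23 + 19 + 25 + 18)/10 = 28.7000
Numerator Σ_{t=1}^{8}(x_t−x̄)(x_{t+2}−x̄) = 238.9200
Denominator Σ(x_t−x̄)² = 490.1000
r_2 = 238.9200 / 490.1000 = 0.487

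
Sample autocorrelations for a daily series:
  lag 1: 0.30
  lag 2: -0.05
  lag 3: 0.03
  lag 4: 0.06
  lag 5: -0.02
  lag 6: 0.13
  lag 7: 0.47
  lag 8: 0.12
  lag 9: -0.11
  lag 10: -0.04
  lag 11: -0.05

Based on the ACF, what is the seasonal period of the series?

7

The largest autocorrelation is r_7 = 0.47; the remaining lags stay at or below 0.30.
The dominant spike at lag 7 indicates a seasonal period of 7.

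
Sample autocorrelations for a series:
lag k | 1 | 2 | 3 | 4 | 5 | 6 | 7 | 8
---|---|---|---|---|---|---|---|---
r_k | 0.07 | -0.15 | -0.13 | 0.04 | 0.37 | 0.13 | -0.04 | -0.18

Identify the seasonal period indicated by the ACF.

5

The largest autocorrelation is r_5 = 0.37; the remaining lags stay at or below 0.13.
The dominant spike at lag 5 indicates a seasonal period of 5.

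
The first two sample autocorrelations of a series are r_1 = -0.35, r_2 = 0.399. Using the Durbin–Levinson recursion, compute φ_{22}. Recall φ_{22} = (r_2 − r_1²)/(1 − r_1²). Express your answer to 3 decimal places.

0.315

φ_{22} = (r_2 − r_1²) / (1 − r_1²)
r_1² = (-0.35)² = 0.1225
Numerator = 0.399 − 0.1225 = 0.2765; denominator = 1 − 0.1225 = 0.8775
φ_{22} = 0.2765 / 0.8775 = 0.315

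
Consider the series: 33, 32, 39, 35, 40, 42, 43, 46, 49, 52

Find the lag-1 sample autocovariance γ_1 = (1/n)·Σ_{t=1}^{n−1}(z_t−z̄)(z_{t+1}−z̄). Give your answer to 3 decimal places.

Mean z̄ = (33 + 32 + 39 + 35 + 40 + 42 + 43 + 46 + 49 + 52)/10 = 41.1000
Σ_{t=1}^{9}(z_t−z̄)(z_{t+1}−z̄) = 247.1900
γ_1 = 247.1900 / 10 = 24.719

24.719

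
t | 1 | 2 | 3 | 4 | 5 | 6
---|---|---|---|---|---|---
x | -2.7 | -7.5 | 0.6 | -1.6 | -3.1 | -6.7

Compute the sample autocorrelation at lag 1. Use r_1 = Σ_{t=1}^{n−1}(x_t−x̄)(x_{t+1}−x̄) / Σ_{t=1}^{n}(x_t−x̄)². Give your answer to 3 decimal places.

Mean x̄ = (-2.7 − 7.5 + 0.6 − 1.6 − 3.1 − 6.7)/6 = -3.5000
Deviations from mean: 0.8000, -4.0000, 4.1000, 1.9000, 0.4000, -3.2000
Numerator Σ_{t=1}^{5}(x_t−x̄)(x_{t+1}−x̄) = -12.3300
Denominator Σ(x_t−x̄)² = 47.4600
r_1 = -12.3300 / 47.4600 = -0.260

-0.260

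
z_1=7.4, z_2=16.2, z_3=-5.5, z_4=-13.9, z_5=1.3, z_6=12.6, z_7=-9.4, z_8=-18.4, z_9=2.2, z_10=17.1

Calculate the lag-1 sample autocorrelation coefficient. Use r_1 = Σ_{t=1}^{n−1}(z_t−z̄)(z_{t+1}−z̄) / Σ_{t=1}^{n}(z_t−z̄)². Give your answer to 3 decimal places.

Mean z̄ = (7.4 + 16.2 − 5.5 − 13.9 + 1.3 + 12.6 − 9.4 − 18.4 + 2.2 + 17.1)/10 = 0.9600
Numerator Σ_{t=1}^{9}(z_t−z̄)(z_{t+1}−z̄) = 170.5824
Denominator Σ(z_t−z̄)² = 1416.0640
r_1 = 170.5824 / 1416.0640 = 0.120

0.120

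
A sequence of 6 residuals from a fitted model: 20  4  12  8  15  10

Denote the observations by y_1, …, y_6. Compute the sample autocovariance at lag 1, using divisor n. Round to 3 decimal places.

-14.458

Mean ȳ = (20 + 4 + 12 + 8 + 15 + 10)/6 = 11.5000
Deviations: 8.5000, -7.5000, 0.5000, -3.5000, 3.5000, -1.5000
Σ_{t=1}^{5}(y_t−ȳ)(y_{t+1}−ȳ) = -86.7500
γ_1 = -86.7500 / 6 = -14.458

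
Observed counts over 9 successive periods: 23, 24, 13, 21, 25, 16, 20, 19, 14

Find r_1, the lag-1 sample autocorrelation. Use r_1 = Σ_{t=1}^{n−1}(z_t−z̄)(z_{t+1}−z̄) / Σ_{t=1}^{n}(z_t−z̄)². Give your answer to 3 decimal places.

-0.222

Mean z̄ = (23 + 24 + 13 + 21 + 25 + 16 + 20 + 19 + 14)/9 = 19.4444
Numerator Σ_{t=1}^{8}(z_t−z̄)(z_{t+1}−z̄) = -33.4198
Denominator Σ(z_t−z̄)² = 150.2222
r_1 = -33.4198 / 150.2222 = -0.222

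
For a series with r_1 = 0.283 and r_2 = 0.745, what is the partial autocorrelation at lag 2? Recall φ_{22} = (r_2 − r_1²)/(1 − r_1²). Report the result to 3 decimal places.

φ_{22} = (r_2 − r_1²) / (1 − r_1²)
r_1² = (0.283)² = 0.080089
Numerator = 0.745 − 0.0801 = 0.6649; denominator = 1 − 0.0801 = 0.9199
φ_{22} = 0.6649 / 0.9199 = 0.723

0.723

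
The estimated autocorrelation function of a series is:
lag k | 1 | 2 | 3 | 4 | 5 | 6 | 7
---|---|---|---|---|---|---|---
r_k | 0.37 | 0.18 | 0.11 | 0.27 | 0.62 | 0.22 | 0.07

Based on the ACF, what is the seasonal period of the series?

The largest autocorrelation is r_5 = 0.62; the remaining lags stay at or below 0.37. The elevated value at lag 1 (0.37), dropping to 0.18 at lag 2, reflects decaying short-term dependence rather than seasonality.
The dominant spike at lag 5 indicates a seasonal period of 5.

5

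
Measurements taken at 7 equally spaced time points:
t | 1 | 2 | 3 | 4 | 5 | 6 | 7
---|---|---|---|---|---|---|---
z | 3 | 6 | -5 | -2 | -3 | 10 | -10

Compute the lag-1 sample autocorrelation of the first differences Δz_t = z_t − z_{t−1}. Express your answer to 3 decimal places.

First differences Δz: 3, -11, 3, -1, 13, -20
Mean of differences = -2.1667
Numerator Σ(Δz_t−Δz̄)(Δz_{t+1}−Δz̄) = -338.0278
Denominator Σ(Δz_t−Δz̄)² = 680.8333
r_1(Δz) = -338.0278 / 680.8333 = -0.496

-0.496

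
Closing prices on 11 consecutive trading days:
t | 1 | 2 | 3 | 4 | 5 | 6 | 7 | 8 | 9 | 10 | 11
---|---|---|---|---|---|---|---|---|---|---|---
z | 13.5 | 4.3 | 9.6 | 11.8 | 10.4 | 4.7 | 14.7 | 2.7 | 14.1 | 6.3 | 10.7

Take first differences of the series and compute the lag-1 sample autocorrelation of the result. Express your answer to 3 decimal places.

-0.774

First differences Δz: -9.2, 5.3, 2.2, -1.4, -5.7, 10.0, -12.0, 11.4, -7.8, 4.4
Mean of differences = -0.2800
Numerator Σ(Δz_t−Δz̄)(Δz_{t+1}−Δz̄) = -468.7584
Denominator Σ(Δz_t−Δz̄)² = 605.3960
r_1(Δz) = -468.7584 / 605.3960 = -0.774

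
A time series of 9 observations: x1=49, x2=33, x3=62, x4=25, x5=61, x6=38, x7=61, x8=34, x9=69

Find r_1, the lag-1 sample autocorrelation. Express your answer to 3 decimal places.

Mean x̄ = (49 + 33 + 62 + 25 + 61 + 38 + 61 + 34 + 69)/9 = 48.0000
Numerator Σ_{t=1}^{8}(x_t−x̄)(x_{t+1}−x̄) = -1582.0000
Denominator Σ(x_t−x̄)² = 2026.0000
r_1 = -1582.0000 / 2026.0000 = -0.781

-0.781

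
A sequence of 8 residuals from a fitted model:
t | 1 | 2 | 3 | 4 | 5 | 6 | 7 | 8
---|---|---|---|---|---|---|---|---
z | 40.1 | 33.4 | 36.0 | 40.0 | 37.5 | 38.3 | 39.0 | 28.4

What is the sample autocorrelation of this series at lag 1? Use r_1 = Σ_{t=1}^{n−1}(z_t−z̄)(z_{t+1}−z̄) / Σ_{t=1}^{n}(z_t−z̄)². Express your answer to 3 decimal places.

-0.200

Mean z̄ = (40.1 + 33.4 + 36.0 + 40.0 + 37.5 + 38.3 + 39.0 + 28.4)/8 = 36.5875
Deviations from mean: 3.5125, -3.1875, -0.5875, 3.4125, 0.9125, 1.7125, 2.4125, -8.1875
Σ(z_t−z̄)(z_{t+1}−z̄) = (-11.1961) + (1.8727) + (-2.0048) + (3.1139) + (1.5627) + (4.1314) + (-19.7523) = -22.2727
Denominator Σ(z_t−z̄)² = 111.1088
r_1 = -22.2727 / 111.1088 = -0.200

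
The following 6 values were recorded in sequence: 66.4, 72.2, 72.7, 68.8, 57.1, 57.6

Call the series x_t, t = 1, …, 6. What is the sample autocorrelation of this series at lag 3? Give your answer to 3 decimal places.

Mean x̄ = (66.4 + 72.2 + 72.7 + 68.8 + 57.1 + 57.6)/6 = 65.8000
Deviations from mean: 0.6000, 6.4000, 6.9000, 3.0000, -8.7000, -8.2000
Numerator Σ_{t=1}^{3}(x_t−x̄)(x_{t+3}−x̄) = -110.4600
Denominator Σ(x_t−x̄)² = 240.8600
r_3 = -110.4600 / 240.8600 = -0.459

-0.459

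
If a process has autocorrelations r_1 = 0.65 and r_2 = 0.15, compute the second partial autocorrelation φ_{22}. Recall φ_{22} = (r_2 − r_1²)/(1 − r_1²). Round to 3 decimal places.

φ_{22} = (r_2 − r_1²) / (1 − r_1²)
r_1² = (0.65)² = 0.4225
Numerator = 0.15 − 0.4225 = -0.2725; denominator = 1 − 0.4225 = 0.5775
φ_{22} = -0.2725 / 0.5775 = -0.472

-0.472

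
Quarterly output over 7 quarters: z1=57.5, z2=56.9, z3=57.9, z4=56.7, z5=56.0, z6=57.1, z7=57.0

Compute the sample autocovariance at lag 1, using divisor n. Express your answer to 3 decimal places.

Mean z̄ = (57.5 + 56.9 + 57.9 + 56.7 + 56.0 + 57.1 + 57.0)/7 = 57.0143
Σ_{t=1}^{6}(z_t−z̄)(z_{t+1}−z̄) = -0.2045
γ_1 = -0.2045 / 7 = -0.029

-0.029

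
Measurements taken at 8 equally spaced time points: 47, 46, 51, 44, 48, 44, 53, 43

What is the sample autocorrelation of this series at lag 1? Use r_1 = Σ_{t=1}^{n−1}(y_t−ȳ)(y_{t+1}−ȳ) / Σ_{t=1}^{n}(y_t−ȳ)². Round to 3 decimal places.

Mean ȳ = (47 + 46 + 51 + 44 + 48 + 44 + 53 + 43)/8 = 47.0000
Deviations from mean: 0.0000, -1.0000, 4.0000, -3.0000, 1.0000, -3.0000, 6.0000, -4.0000
Numerator Σ_{t=1}^{7}(y_t−ȳ)(y_{t+1}−ȳ) = -64.0000
Denominator Σ(y_t−ȳ)² = 88.0000
r_1 = -64.0000 / 88.0000 = -0.727

-0.727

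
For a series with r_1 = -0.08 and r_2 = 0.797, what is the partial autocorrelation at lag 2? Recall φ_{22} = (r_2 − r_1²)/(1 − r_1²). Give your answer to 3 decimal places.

0.796

φ_{22} = (r_2 − r_1²) / (1 − r_1²)
r_1² = (-0.08)² = 0.0064
Numerator = 0.797 − 0.0064 = 0.7906; denominator = 1 − 0.0064 = 0.9936
φ_{22} = 0.7906 / 0.9936 = 0.796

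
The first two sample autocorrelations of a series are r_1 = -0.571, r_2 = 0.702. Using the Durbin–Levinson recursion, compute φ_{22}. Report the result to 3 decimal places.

0.558

φ_{22} = (r_2 − r_1²) / (1 − r_1²)
r_1² = (-0.571)² = 0.326041
Numerator = 0.702 − 0.3260 = 0.3760; denominator = 1 − 0.3260 = 0.6740
φ_{22} = 0.3760 / 0.6740 = 0.558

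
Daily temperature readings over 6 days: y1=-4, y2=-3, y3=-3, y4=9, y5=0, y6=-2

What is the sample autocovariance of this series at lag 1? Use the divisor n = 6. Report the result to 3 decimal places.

Mean ȳ = (-4 − 3 − 3 + 9 + 0 − 2)/6 = -0.5000
Deviations: -3.5000, -2.5000, -2.5000, 9.5000, 0.5000, -1.5000
Σ_{t=1}^{5}(y_t−ȳ)(y_{t+1}−ȳ) = -4.7500
γ_1 = -4.7500 / 6 = -0.792

-0.792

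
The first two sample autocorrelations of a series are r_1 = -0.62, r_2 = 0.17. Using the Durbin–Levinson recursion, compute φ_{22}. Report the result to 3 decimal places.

-0.348

φ_{22} = (r_2 − r_1²) / (1 − r_1²)
r_1² = (-0.62)² = 0.3844
Numerator = 0.17 − 0.3844 = -0.2144; denominator = 1 − 0.3844 = 0.6156
φ_{22} = -0.2144 / 0.6156 = -0.348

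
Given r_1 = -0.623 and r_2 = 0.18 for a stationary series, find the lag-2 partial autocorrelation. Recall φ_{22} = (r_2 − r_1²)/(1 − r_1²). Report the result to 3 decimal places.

-0.340

φ_{22} = (r_2 − r_1²) / (1 − r_1²)
r_1² = (-0.623)² = 0.388129
Numerator = 0.18 − 0.3881 = -0.2081; denominator = 1 − 0.3881 = 0.6119
φ_{22} = -0.2081 / 0.6119 = -0.340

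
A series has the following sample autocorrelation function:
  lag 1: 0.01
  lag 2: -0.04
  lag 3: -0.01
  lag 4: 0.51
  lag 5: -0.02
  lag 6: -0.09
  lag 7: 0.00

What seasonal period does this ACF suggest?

4

The largest autocorrelation is r_4 = 0.51; the remaining lags stay at or below 0.01.
The dominant spike at lag 4 indicates a seasonal period of 4.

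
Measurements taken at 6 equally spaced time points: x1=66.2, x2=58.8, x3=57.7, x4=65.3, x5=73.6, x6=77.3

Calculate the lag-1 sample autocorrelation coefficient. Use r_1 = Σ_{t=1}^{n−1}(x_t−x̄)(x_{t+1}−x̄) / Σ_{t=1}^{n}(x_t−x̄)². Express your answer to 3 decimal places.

0.487

Mean x̄ = (66.2 + 58.8 + 57.7 + 65.3 + 73.6 + 77.3)/6 = 66.4833
Deviations from mean: -0.2833, -7.6833, -8.7833, -1.1833, 7.1167, 10.8167
Σ(x_t−x̄)(x_{t+1}−x̄) = (2.1769) + (67.4853) + (10.3936) + (-8.4214) + (76.9786) = 148.6131
Denominator Σ(x_t−x̄)² = 305.3083
r_1 = 148.6131 / 305.3083 = 0.487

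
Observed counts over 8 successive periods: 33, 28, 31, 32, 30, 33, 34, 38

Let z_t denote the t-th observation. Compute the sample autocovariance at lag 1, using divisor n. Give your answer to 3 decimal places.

1.670

Mean z̄ = (33 + 28 + 31 + 32 + 30 + 33 + 34 + 38)/8 = 32.3750
Deviations: 0.6250, -4.3750, -1.3750, -0.3750, -2.3750, 0.6250, 1.6250, 5.6250
Σ_{t=1}^{7}(z_t−z̄)(z_{t+1}−z̄) = 13.3594
γ_1 = 13.3594 / 8 = 1.670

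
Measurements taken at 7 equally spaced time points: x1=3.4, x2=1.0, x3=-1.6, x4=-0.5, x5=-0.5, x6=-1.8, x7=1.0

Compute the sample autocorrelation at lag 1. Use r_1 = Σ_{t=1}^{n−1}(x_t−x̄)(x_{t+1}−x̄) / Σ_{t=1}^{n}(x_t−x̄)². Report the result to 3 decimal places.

0.122

Mean x̄ = (3.4 + 1.0 − 1.6 − 0.5 − 0.5 − 1.8 + 1.0)/7 = 0.1429
Deviations from mean: 3.2571, 0.8571, -1.7429, -0.6429, -0.6429, -1.9429, 0.8571
Numerator Σ_{t=1}^{6}(x_t−x̄)(x_{t+1}−x̄) = 2.4153
Denominator Σ(x_t−x̄)² = 19.7171
r_1 = 2.4153 / 19.7171 = 0.122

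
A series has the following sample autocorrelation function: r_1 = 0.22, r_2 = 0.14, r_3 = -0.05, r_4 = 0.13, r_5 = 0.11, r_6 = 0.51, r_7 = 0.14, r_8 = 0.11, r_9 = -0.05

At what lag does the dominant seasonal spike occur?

6

The largest autocorrelation is r_6 = 0.51; the remaining lags stay at or below 0.22. The elevated value at lag 1 (0.22), dropping to 0.14 at lag 2, reflects decaying short-term dependence rather than seasonality.
The dominant spike at lag 6 indicates a seasonal period of 6.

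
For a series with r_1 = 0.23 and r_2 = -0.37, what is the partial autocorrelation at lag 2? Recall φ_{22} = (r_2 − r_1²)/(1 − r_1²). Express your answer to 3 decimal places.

φ_{22} = (r_2 − r_1²) / (1 − r_1²)
r_1² = (0.23)² = 0.0529
Numerator = -0.37 − 0.0529 = -0.4229; denominator = 1 − 0.0529 = 0.9471
φ_{22} = -0.4229 / 0.9471 = -0.447

-0.447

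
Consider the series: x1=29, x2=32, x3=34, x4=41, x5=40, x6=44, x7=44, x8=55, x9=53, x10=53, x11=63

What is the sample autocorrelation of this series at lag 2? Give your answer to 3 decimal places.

Mean x̄ = (29 + 32 + 34 + 41 + 40 + 44 + 44 + 55 + 53 + 53 + 63)/11 = 44.3636
Numerator Σ_{t=1}^{9}(x_t−x̄)(x_{t+2}−x̄) = 494.6446
Denominator Σ(x_t−x̄)² = 1136.5455
r_2 = 494.6446 / 1136.5455 = 0.435

0.435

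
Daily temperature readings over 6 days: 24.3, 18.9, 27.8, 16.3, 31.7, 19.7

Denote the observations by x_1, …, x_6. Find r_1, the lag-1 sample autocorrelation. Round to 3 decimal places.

Mean x̄ = (24.3 + 18.9 + 27.8 + 16.3 + 31.7 + 19.7)/6 = 23.1167
Deviations from mean: 1.1833, -4.2167, 4.6833, -6.8167, 8.5833, -3.4167
Σ(x_t−x̄)(x_{t+1}−x̄) = (-4.9897) + (-19.7481) + (-31.9247) + (-58.5097) + (-29.3264) = -144.4986
Denominator Σ(x_t−x̄)² = 172.9283
r_1 = -144.4986 / 172.9283 = -0.836

-0.836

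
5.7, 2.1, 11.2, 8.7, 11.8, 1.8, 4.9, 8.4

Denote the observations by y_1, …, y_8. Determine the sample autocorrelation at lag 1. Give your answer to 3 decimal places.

Mean ȳ = (5.7 + 2.1 + 11.2 + 8.7 + 11.8 + 1.8 + 4.9 + 8.4)/8 = 6.8250
Σ(y_t−ȳ)(y_{t+1}−ȳ) = (5.3156) + (-20.6719) + (8.2031) + (9.3281) + (-24.9994) + (9.6731) + (-3.0319) = -16.1831
Denominator Σ(y_t−ȳ)² = 102.4350
r_1 = -16.1831 / 102.4350 = -0.158

-0.158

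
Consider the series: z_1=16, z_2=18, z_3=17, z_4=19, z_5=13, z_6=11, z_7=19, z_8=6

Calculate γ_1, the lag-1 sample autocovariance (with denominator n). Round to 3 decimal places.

-4.268

Mean z̄ = (16 + 18 + 17 + 19 + 13 + 11 + 19 + 6)/8 = 14.8750
Σ_{t=1}^{7}(z_t−z̄)(z_{t+1}−z̄) = -34.1406
γ_1 = -34.1406 / 8 = -4.268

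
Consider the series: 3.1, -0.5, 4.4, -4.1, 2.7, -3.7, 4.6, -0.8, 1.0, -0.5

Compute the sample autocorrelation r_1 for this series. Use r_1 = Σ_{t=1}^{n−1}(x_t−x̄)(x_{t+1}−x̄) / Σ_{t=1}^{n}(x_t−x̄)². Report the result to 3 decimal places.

-0.783

Mean x̄ = (3.1 − 0.5 + 4.4 − 4.1 + 2.7 − 3.7 + 4.6 − 0.8 + 1.0 − 0.5)/10 = 0.6200
Numerator Σ_{t=1}^{9}(x_t−x̄)(x_{t+1}−x̄) = -67.4664
Denominator Σ(x_t−x̄)² = 86.2160
r_1 = -67.4664 / 86.2160 = -0.783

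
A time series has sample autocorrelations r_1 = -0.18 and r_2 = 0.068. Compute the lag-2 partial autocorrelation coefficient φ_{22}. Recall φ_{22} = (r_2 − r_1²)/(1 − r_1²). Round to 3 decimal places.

0.037

φ_{22} = (r_2 − r_1²) / (1 − r_1²)
r_1² = (-0.18)² = 0.0324
Numerator = 0.068 − 0.0324 = 0.0356; denominator = 1 − 0.0324 = 0.9676
φ_{22} = 0.0356 / 0.9676 = 0.037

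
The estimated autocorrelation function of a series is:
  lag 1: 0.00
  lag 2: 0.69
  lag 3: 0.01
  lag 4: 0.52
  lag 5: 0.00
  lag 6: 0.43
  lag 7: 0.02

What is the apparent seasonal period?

2

The largest autocorrelation is r_2 = 0.69, with weaker echoes at lags 4 (0.52) and 6 (0.43); the remaining lags stay at or below 0.02.
The dominant spike at lag 2 indicates a seasonal period of 2.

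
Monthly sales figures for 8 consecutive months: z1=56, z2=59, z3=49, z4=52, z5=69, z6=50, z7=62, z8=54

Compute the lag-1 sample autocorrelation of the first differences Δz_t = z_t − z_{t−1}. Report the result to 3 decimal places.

First differences Δz: 3, -10, 3, 17, -19, 12, -8
Mean of differences = -0.2857
Numerator Σ(Δz_t−Δz̄)(Δz_{t+1}−Δz̄) = -655.2245
Denominator Σ(Δz_t−Δz̄)² = 975.4286
r_1(Δz) = -655.2245 / 975.4286 = -0.672

-0.672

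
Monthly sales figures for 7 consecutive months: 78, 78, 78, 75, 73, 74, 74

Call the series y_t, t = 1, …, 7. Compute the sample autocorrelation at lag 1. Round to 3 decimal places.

Mean ȳ = (78 + 78 + 78 + 75 + 73 + 74 + 74)/7 = 75.7143
Numerator Σ_{t=1}^{6}(y_t−ȳ)(y_{t+1}−ȳ) = 18.3469
Denominator Σ(y_t−ȳ)² = 29.4286
r_1 = 18.3469 / 29.4286 = 0.623

0.623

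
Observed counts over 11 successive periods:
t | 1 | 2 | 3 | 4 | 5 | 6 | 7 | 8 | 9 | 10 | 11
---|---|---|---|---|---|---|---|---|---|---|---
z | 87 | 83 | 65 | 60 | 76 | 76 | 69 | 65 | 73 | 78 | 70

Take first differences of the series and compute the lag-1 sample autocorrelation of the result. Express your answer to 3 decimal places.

First differences Δz: -4, -18, -5, 16, 0, -7, -4, 8, 5, -8
Mean of differences = -1.7000
Numerator Σ(Δz_t−Δz̄)(Δz_{t+1}−Δz̄) = 66.6100
Denominator Σ(Δz_t−Δz̄)² = 810.1000
r_1(Δz) = 66.6100 / 810.1000 = 0.082

0.082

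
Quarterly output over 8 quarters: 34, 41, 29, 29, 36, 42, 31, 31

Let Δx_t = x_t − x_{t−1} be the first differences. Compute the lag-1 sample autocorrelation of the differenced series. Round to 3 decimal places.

-0.283

First differences Δx: 7, -12, 0, 7, 6, -11, 0
Mean of differences = -0.4286
Numerator Σ(Δx_t−Δx̄)(Δx_{t+1}−Δx̄) = -112.4694
Denominator Σ(Δx_t−Δx̄)² = 397.7143
r_1(Δx) = -112.4694 / 397.7143 = -0.283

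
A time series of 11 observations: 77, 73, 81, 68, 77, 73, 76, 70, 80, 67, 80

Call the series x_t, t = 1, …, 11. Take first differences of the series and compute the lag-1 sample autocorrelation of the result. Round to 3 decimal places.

-0.817

First differences Δx: -4, 8, -13, 9, -4, 3, -6, 10, -13, 13
Mean of differences = 0.3000
Numerator Σ(Δx_t−Δx̄)(Δx_{t+1}−Δx̄) = -676.2900
Denominator Σ(Δx_t−Δx̄)² = 828.1000
r_1(Δx) = -676.2900 / 828.1000 = -0.817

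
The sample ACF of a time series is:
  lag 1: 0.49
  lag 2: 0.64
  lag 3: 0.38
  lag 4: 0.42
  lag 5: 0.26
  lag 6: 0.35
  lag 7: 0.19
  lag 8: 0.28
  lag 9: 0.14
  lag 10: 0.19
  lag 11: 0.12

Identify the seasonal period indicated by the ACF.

2

The largest autocorrelation is r_2 = 0.64; the remaining lags stay at or below 0.49.
The dominant spike at lag 2 indicates a seasonal period of 2.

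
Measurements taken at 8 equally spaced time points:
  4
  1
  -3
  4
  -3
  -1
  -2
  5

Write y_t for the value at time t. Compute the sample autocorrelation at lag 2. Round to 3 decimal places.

-0.012

Mean ȳ = (4 + 1 − 3 + 4 − 3 − 1 − 2 + 5)/8 = 0.6250
Deviations from mean: 3.3750, 0.3750, -3.6250, 3.3750, -3.6250, -1.6250, -2.6250, 4.3750
Σ(y_t−ȳ)(y_{t+2}−ȳ) = (-12.2344) + (1.2656) + (13.1406) + (-5.4844) + (9.5156) + (-7.1094) = -0.9063
Denominator Σ(y_t−ȳ)² = 77.8750
r_2 = -0.9063 / 77.8750 = -0.012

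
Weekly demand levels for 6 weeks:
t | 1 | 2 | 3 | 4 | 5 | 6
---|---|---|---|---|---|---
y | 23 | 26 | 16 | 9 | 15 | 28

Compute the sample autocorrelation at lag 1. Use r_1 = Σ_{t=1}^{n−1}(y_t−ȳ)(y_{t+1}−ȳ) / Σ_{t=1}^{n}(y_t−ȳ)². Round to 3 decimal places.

0.170

Mean ȳ = (23 + 26 + 16 + 9 + 15 + 28)/6 = 19.5000
Deviations from mean: 3.5000, 6.5000, -3.5000, -10.5000, -4.5000, 8.5000
Numerator Σ_{t=1}^{5}(y_t−ȳ)(y_{t+1}−ȳ) = 45.7500
Denominator Σ(y_t−ȳ)² = 269.5000
r_1 = 45.7500 / 269.5000 = 0.170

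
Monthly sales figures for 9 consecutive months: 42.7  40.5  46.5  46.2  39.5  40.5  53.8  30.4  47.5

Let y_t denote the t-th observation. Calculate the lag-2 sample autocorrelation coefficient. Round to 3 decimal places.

0.036

Mean ȳ = (42.7 + 40.5 + 46.5 + 46.2 + 39.5 + 40.5 + 53.8 + 30.4 + 47.5)/9 = 43.0667
Numerator Σ_{t=1}^{7}(y_t−ȳ)(y_{t+2}−ȳ) = 12.2244
Denominator Σ(y_t−ȳ)² = 342.9400
r_2 = 12.2244 / 342.9400 = 0.036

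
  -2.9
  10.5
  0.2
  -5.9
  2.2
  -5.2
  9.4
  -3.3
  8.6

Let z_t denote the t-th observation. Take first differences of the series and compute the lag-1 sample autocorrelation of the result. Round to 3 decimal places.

-0.648

First differences Δz: 13.4, -10.3, -6.1, 8.1, -7.4, 14.6, -12.7, 11.9
Mean of differences = 1.4375
Numerator Σ(Δz_t−Δz̄)(Δz_{t+1}−Δz̄) = -611.3589
Denominator Σ(Δz_t−Δz̄)² = 942.7588
r_1(Δz) = -611.3589 / 942.7588 = -0.648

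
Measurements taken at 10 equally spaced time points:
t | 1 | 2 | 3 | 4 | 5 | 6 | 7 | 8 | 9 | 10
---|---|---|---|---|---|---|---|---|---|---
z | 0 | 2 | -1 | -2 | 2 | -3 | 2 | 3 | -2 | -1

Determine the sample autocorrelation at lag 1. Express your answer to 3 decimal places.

-0.350

Mean z̄ = (0 + 2 − 1 − 2 + 2 − 3 + 2 + 3 − 2 − 1)/10 = 0.0000
Numerator Σ_{t=1}^{9}(z_t−z̄)(z_{t+1}−z̄) = -14.0000
Denominator Σ(z_t−z̄)² = 40.0000
r_1 = -14.0000 / 40.0000 = -0.350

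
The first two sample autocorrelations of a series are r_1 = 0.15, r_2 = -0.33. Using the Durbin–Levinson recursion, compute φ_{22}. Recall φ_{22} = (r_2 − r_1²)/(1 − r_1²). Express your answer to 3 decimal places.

φ_{22} = (r_2 − r_1²) / (1 − r_1²)
r_1² = (0.15)² = 0.0225
Numerator = -0.33 − 0.0225 = -0.3525; denominator = 1 − 0.0225 = 0.9775
φ_{22} = -0.3525 / 0.9775 = -0.361

-0.361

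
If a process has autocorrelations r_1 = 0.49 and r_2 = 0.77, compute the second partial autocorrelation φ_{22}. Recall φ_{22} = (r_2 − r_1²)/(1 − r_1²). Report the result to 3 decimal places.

φ_{22} = (r_2 − r_1²) / (1 − r_1²)
r_1² = (0.49)² = 0.2401
Numerator = 0.77 − 0.2401 = 0.5299; denominator = 1 − 0.2401 = 0.7599
φ_{22} = 0.5299 / 0.7599 = 0.697

0.697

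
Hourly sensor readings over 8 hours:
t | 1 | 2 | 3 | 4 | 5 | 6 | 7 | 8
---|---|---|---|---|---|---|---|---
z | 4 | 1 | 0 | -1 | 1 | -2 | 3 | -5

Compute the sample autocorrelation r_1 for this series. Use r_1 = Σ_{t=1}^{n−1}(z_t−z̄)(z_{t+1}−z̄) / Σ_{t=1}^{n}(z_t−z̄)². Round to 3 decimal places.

-0.356

Mean z̄ = (4 + 1 + 0 − 1 + 1 − 2 + 3 − 5)/8 = 0.1250
Deviations from mean: 3.8750, 0.8750, -0.1250, -1.1250, 0.8750, -2.1250, 2.8750, -5.1250
Numerator Σ_{t=1}^{7}(z_t−z̄)(z_{t+1}−z̄) = -20.2656
Denominator Σ(z_t−z̄)² = 56.8750
r_1 = -20.2656 / 56.8750 = -0.356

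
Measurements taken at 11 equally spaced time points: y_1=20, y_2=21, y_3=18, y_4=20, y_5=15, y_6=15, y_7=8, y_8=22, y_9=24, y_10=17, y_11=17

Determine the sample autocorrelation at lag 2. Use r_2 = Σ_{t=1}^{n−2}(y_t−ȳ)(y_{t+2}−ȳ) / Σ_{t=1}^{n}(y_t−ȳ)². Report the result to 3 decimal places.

Mean ȳ = (20 + 21 + 18 + 20 + 15 + 15 + 8 + 22 + 24 + 17 + 17)/11 = 17.9091
Numerator Σ_{t=1}^{9}(y_t−ȳ)(y_{t+2}−ȳ) = -52.3802
Denominator Σ(y_t−ȳ)² = 188.9091
r_2 = -52.3802 / 188.9091 = -0.277

-0.277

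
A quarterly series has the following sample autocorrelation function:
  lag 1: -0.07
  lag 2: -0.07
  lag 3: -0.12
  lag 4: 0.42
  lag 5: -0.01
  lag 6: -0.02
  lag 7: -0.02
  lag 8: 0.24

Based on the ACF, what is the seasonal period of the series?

4

The largest autocorrelation is r_4 = 0.42, with a weaker echo at lag 8 (0.24); the remaining lags stay at or below -0.01.
The dominant spike at lag 4 indicates a seasonal period of 4.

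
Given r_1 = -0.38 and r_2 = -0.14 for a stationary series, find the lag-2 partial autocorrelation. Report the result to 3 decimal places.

-0.332

φ_{22} = (r_2 − r_1²) / (1 − r_1²)
r_1² = (-0.38)² = 0.1444
Numerator = -0.14 − 0.1444 = -0.2844; denominator = 1 − 0.1444 = 0.8556
φ_{22} = -0.2844 / 0.8556 = -0.332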